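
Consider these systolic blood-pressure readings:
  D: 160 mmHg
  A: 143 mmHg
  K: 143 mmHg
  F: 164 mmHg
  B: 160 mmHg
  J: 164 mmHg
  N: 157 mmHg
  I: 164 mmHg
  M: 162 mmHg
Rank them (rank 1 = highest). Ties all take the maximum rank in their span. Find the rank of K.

9

Sorted (descending): 164, 164, 164, 162, 160, 160, 157, 143, 143
The 3 values of 164 occupy positions 1–3 → each gets rank 3.
The 2 values of 160 occupy positions 5–6 → each gets rank 6.
The 2 values of 143 occupy positions 8–9 → each gets rank 9.
K has value 143 mmHg → rank 9.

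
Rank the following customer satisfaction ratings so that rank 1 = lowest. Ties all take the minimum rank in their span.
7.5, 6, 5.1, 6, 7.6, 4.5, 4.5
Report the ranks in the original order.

6, 4, 3, 4, 7, 1, 1

Sorted (ascending): 4.5, 4.5, 5.1, 6, 6, 7.5, 7.6
The 2 values of 4.5 occupy positions 1–2 → each gets rank 1.
The 2 values of 6 occupy positions 4–5 → each gets rank 4.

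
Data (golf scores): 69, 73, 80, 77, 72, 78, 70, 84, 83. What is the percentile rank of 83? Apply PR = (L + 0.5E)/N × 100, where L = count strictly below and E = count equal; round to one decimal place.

83.3

N = 9.
Strictly below 83: 7. Equal to 83: 1.
PR = (7 + 0.5·1)/9 × 100 = 83.3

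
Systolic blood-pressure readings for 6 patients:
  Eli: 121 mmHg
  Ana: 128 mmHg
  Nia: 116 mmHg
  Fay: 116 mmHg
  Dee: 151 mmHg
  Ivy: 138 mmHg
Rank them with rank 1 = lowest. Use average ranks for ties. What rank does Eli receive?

3

Sorted (ascending): 116, 116, 121, 128, 138, 151
The 2 values of 116 occupy positions 1–2 → average rank (1+2)/2 = 1.5.
Eli has value 121 mmHg → rank 3.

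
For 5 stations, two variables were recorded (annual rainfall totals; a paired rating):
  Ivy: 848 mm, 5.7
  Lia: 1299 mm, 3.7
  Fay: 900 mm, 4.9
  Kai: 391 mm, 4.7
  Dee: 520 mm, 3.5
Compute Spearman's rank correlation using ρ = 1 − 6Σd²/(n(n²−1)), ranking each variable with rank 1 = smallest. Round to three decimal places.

0.100

Ranks of variable 1: 3, 5, 4, 1, 2
Ranks of variable 2: 5, 2, 4, 3, 1
d = r₁ − r₂: -2, 3, 0, -2, 1
d²: 4, 9, 0, 4, 1; Σd² = 18
ρ = 1 − 6·18/(5·24) = 1 − 108/120 = 0.100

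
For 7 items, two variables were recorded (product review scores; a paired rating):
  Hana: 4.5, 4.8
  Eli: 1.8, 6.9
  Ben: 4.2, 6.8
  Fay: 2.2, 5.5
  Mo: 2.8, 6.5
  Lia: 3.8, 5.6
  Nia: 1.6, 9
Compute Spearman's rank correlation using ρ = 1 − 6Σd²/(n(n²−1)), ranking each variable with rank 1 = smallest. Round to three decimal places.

Ranks of variable 1: 7, 2, 6, 3, 4, 5, 1
Ranks of variable 2: 1, 6, 5, 2, 4, 3, 7
d = r₁ − r₂: 6, -4, 1, 1, 0, 2, -6
d²: 36, 16, 1, 1, 0, 4, 36; Σd² = 94
ρ = 1 − 6·94/(7·48) = 1 − 564/336 = -0.679

-0.679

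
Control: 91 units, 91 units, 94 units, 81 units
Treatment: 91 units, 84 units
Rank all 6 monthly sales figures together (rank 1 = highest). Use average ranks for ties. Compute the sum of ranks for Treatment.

8

Sorted (descending): 94, 91, 91, 91, 84, 81
The 3 values of 91 occupy positions 2–4 → average rank 3.
Treatment values → pooled ranks: 91→3, 84→5
Rank sum = 3 + 5 = 8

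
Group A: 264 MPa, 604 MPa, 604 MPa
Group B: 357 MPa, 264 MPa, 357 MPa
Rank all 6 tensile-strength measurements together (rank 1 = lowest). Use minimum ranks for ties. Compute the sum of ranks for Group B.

7

Sorted (ascending): 264, 264, 357, 357, 604, 604
The 2 values of 264 occupy positions 1–2 → each gets rank 1.
The 2 values of 357 occupy positions 3–4 → each gets rank 3.
The 2 values of 604 occupy positions 5–6 → each gets rank 5.
Group B values → pooled ranks: 357→3, 264→1, 357→3
Rank sum = 3 + 1 + 3 = 7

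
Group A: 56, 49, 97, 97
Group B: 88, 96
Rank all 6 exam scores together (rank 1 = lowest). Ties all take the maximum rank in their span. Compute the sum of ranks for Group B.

Sorted (ascending): 49, 56, 88, 96, 97, 97
The 2 values of 97 occupy positions 5–6 → each gets rank 6.
Group B values → pooled ranks: 88→3, 96→4
Rank sum = 3 + 4 = 7

7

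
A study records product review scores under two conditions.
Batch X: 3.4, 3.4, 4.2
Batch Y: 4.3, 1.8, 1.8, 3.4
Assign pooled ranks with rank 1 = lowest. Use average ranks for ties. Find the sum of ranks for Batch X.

Sorted (ascending): 1.8, 1.8, 3.4, 3.4, 3.4, 4.2, 4.3
The 2 values of 1.8 occupy positions 1–2 → average rank (1+2)/2 = 1.5.
The 3 values of 3.4 occupy positions 3–5 → average rank 4.
Batch X values → pooled ranks: 3.4→4, 3.4→4, 4.2→6
Rank sum = 4 + 4 + 6 = 14

14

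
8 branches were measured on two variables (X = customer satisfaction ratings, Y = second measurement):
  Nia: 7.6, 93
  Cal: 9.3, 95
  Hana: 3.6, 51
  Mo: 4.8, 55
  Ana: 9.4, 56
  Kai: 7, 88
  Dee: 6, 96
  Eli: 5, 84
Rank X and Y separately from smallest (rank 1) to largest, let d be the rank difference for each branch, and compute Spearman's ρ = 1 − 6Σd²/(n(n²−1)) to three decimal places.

Ranks of variable 1: 6, 7, 1, 2, 8, 5, 4, 3
Ranks of variable 2: 6, 7, 1, 2, 3, 5, 8, 4
d = r₁ − r₂: 0, 0, 0, 0, 5, 0, -4, -1
d²: 0, 0, 0, 0, 25, 0, 16, 1; Σd² = 42
ρ = 1 − 6·42/(8·63) = 1 − 252/504 = 0.500

0.500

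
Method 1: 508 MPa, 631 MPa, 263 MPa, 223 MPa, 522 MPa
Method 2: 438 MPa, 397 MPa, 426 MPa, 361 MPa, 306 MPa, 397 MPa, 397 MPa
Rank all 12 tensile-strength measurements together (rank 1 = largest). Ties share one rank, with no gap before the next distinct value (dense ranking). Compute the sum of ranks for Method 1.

25

Sorted (descending): 631, 522, 508, 438, 426, 397, 397, 397, 361, 306, 263, 223
The 3 values of 397 share dense rank 6.
Remaining distinct values take the next consecutive integers.
Method 1 values → pooled ranks: 508→3, 631→1, 263→9, 223→10, 522→2
Rank sum = 3 + 1 + 9 + 10 + 2 = 25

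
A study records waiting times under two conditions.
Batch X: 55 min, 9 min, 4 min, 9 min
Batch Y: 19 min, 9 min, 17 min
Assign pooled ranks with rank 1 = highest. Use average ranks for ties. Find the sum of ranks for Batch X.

18

Sorted (descending): 55, 19, 17, 9, 9, 9, 4
The 3 values of 9 occupy positions 4–6 → average rank 5.
Batch X values → pooled ranks: 55→1, 9→5, 4→7, 9→5
Rank sum = 1 + 5 + 7 + 5 = 18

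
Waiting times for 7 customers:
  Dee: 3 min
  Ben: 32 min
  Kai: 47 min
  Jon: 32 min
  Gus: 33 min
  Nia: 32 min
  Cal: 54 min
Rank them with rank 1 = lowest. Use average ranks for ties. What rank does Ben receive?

Sorted (ascending): 3, 32, 32, 32, 33, 47, 54
The 3 values of 32 occupy positions 2–4 → average rank 3.
Ben has value 32 min → rank 3.

3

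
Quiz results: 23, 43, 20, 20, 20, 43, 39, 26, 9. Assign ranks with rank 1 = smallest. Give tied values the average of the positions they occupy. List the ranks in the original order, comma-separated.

Sorted (ascending): 9, 20, 20, 20, 23, 26, 39, 43, 43
The 3 values of 20 occupy positions 2–4 → average rank 3.
The 2 values of 43 occupy positions 8–9 → average rank (8+9)/2 = 8.5.

5, 8.5, 3, 3, 3, 8.5, 7, 6, 1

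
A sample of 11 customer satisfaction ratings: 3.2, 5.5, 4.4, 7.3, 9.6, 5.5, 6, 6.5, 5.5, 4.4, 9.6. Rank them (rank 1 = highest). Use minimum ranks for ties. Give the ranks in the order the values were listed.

11, 6, 9, 3, 1, 6, 5, 4, 6, 9, 1

Sorted (descending): 9.6, 9.6, 7.3, 6.5, 6, 5.5, 5.5, 5.5, 4.4, 4.4, 3.2
The 2 values of 9.6 occupy positions 1–2 → each gets rank 1.
The 3 values of 5.5 occupy positions 6–8 → each gets rank 6.
The 2 values of 4.4 occupy positions 9–10 → each gets rank 9.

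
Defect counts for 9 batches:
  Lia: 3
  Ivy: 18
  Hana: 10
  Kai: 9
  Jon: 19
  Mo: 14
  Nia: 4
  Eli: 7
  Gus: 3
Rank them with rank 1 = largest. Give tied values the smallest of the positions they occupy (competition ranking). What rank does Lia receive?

8

Sorted (descending): 19, 18, 14, 10, 9, 7, 4, 3, 3
The 2 values of 3 occupy positions 8–9 → each gets rank 8.
Lia has value 3 → rank 8.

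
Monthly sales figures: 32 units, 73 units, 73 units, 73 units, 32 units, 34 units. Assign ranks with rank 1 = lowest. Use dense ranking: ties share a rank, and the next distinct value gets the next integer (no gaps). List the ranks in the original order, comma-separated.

Sorted (ascending): 32, 32, 34, 73, 73, 73
The 2 values of 32 share dense rank 1.
The 3 values of 73 share dense rank 3.
Remaining distinct values take the next consecutive integers.

1, 3, 3, 3, 1, 2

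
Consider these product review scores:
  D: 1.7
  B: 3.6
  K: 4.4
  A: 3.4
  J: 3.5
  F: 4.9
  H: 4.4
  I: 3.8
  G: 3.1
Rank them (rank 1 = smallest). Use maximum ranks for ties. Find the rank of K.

8

Sorted (ascending): 1.7, 3.1, 3.4, 3.5, 3.6, 3.8, 4.4, 4.4, 4.9
The 2 values of 4.4 occupy positions 7–8 → each gets rank 8.
K has value 4.4 → rank 8.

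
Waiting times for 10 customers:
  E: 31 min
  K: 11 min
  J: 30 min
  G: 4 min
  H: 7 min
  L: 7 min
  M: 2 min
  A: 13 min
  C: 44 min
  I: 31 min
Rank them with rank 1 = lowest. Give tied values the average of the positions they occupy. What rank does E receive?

Sorted (ascending): 2, 4, 7, 7, 11, 13, 30, 31, 31, 44
The 2 values of 7 occupy positions 3–4 → average rank (3+4)/2 = 3.5.
The 2 values of 31 occupy positions 8–9 → average rank (8+9)/2 = 8.5.
E has value 31 min → rank 8.5.

8.5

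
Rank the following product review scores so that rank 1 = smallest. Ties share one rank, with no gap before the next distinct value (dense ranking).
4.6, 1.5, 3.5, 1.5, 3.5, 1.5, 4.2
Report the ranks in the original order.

4, 1, 2, 1, 2, 1, 3

Sorted (ascending): 1.5, 1.5, 1.5, 3.5, 3.5, 4.2, 4.6
The 3 values of 1.5 share dense rank 1.
The 2 values of 3.5 share dense rank 2.
Remaining distinct values take the next consecutive integers.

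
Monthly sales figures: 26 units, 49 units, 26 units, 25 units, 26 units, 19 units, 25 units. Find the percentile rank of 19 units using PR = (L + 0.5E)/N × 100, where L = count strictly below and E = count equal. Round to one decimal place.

N = 7.
Strictly below 19: 0. Equal to 19: 1.
PR = (0 + 0.5·1)/7 × 100 = 7.1

7.1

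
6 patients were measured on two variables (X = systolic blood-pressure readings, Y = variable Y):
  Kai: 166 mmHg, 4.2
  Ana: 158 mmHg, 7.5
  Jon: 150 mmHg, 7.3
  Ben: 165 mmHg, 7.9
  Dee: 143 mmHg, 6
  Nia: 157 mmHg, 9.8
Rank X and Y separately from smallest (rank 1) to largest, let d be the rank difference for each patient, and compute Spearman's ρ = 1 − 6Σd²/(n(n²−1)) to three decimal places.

-0.029

Ranks of variable 1: 6, 4, 2, 5, 1, 3
Ranks of variable 2: 1, 4, 3, 5, 2, 6
d = r₁ − r₂: 5, 0, -1, 0, -1, -3
d²: 25, 0, 1, 0, 1, 9; Σd² = 36
ρ = 1 − 6·36/(6·35) = 1 − 216/210 = -0.029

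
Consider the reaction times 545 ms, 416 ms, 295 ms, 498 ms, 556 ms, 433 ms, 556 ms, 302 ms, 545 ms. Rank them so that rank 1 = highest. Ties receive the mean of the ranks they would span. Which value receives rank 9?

295

Sorted (descending): 556, 556, 545, 545, 498, 433, 416, 302, 295
The 2 values of 556 occupy positions 1–2 → average rank (1+2)/2 = 1.5.
The 2 values of 545 occupy positions 3–4 → average rank (3+4)/2 = 3.5.
Rank 9 → value 295.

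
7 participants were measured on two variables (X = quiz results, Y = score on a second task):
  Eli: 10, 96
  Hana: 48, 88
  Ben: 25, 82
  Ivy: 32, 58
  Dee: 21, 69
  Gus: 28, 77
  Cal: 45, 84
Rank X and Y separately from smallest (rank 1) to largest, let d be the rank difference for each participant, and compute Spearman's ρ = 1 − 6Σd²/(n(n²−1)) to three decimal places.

Ranks of variable 1: 1, 7, 3, 5, 2, 4, 6
Ranks of variable 2: 7, 6, 4, 1, 2, 3, 5
d = r₁ − r₂: -6, 1, -1, 4, 0, 1, 1
d²: 36, 1, 1, 16, 0, 1, 1; Σd² = 56
ρ = 1 − 6·56/(7·48) = 1 − 336/336 = 0.000

0.000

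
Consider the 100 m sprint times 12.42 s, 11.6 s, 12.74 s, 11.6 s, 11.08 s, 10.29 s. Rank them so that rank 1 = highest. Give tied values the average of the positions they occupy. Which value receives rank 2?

Sorted (descending): 12.74, 12.42, 11.6, 11.6, 11.08, 10.29
The 2 values of 11.6 occupy positions 3–4 → average rank (3+4)/2 = 3.5.
Rank 2 → value 12.42.

12.42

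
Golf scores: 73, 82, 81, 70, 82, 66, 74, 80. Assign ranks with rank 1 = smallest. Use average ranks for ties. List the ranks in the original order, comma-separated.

3, 7.5, 6, 2, 7.5, 1, 4, 5

Sorted (ascending): 66, 70, 73, 74, 80, 81, 82, 82
The 2 values of 82 occupy positions 7–8 → average rank (7+8)/2 = 7.5.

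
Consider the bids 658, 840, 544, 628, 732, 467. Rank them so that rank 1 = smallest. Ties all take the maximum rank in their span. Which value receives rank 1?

467

Sorted (ascending): 467, 544, 628, 658, 732, 840
No ties — each value takes its position as its rank.
Rank 1 → value 467.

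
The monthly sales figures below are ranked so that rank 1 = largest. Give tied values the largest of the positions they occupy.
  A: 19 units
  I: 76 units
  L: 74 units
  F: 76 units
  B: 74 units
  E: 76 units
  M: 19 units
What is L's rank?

5

Sorted (descending): 76, 76, 76, 74, 74, 19, 19
The 3 values of 76 occupy positions 1–3 → each gets rank 3.
The 2 values of 74 occupy positions 4–5 → each gets rank 5.
The 2 values of 19 occupy positions 6–7 → each gets rank 7.
L has value 74 units → rank 5.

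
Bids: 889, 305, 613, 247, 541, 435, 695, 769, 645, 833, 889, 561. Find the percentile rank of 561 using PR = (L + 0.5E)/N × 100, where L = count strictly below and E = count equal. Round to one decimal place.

37.5

N = 12.
Strictly below 561: 4. Equal to 561: 1.
PR = (4 + 0.5·1)/12 × 100 = 37.5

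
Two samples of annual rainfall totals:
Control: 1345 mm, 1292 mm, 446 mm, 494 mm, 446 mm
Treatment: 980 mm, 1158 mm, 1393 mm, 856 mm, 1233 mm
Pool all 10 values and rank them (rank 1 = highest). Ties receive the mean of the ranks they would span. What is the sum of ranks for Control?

Sorted (descending): 1393, 1345, 1292, 1233, 1158, 980, 856, 494, 446, 446
The 2 values of 446 occupy positions 9–10 → average rank (9+10)/2 = 9.5.
Control values → pooled ranks: 1345→2, 1292→3, 446→9.5, 494→8, 446→9.5
Rank sum = 2 + 3 + 9.5 + 8 + 9.5 = 32

32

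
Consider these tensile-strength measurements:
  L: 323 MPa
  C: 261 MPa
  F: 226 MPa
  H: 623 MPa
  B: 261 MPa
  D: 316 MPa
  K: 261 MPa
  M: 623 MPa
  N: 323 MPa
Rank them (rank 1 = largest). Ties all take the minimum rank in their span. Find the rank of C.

6

Sorted (descending): 623, 623, 323, 323, 316, 261, 261, 261, 226
The 2 values of 623 occupy positions 1–2 → each gets rank 1.
The 2 values of 323 occupy positions 3–4 → each gets rank 3.
The 3 values of 261 occupy positions 6–8 → each gets rank 6.
C has value 261 MPa → rank 6.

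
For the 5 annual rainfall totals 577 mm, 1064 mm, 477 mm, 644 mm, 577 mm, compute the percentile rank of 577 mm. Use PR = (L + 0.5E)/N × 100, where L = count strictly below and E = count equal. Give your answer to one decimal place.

N = 5.
Strictly below 577: 1. Equal to 577: 2.
PR = (1 + 0.5·2)/5 × 100 = 40.0

40.0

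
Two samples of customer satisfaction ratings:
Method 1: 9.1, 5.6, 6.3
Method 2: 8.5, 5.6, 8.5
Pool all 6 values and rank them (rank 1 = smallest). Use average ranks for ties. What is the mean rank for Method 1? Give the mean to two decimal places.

3.50

Sorted (ascending): 5.6, 5.6, 6.3, 8.5, 8.5, 9.1
The 2 values of 5.6 occupy positions 1–2 → average rank (1+2)/2 = 1.5.
The 2 values of 8.5 occupy positions 4–5 → average rank (4+5)/2 = 4.5.
Method 1 values → pooled ranks: 9.1→6, 5.6→1.5, 6.3→3
Mean rank = (6 + 1.5 + 3) / 3 = 3.50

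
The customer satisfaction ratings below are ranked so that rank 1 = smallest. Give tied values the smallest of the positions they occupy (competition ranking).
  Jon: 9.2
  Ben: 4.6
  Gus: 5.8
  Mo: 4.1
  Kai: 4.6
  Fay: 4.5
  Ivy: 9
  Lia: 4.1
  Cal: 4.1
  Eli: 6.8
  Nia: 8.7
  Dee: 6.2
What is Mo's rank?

1

Sorted (ascending): 4.1, 4.1, 4.1, 4.5, 4.6, 4.6, 5.8, 6.2, 6.8, 8.7, 9, 9.2
The 3 values of 4.1 occupy positions 1–3 → each gets rank 1.
The 2 values of 4.6 occupy positions 5–6 → each gets rank 5.
Mo has value 4.1 → rank 1.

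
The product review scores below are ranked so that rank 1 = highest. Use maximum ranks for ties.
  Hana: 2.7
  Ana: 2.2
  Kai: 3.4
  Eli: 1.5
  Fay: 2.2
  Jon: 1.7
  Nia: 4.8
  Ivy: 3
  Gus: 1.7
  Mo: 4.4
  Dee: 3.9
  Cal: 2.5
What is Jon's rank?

Sorted (descending): 4.8, 4.4, 3.9, 3.4, 3, 2.7, 2.5, 2.2, 2.2, 1.7, 1.7, 1.5
The 2 values of 2.2 occupy positions 8–9 → each gets rank 9.
The 2 values of 1.7 occupy positions 10–11 → each gets rank 11.
Jon has value 1.7 → rank 11.

11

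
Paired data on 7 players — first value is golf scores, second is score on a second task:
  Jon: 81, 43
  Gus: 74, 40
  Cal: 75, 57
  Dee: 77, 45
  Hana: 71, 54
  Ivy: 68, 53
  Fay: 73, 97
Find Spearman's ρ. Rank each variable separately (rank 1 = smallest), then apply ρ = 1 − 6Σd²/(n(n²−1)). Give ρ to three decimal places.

-0.393

Ranks of variable 1: 7, 4, 5, 6, 2, 1, 3
Ranks of variable 2: 2, 1, 6, 3, 5, 4, 7
d = r₁ − r₂: 5, 3, -1, 3, -3, -3, -4
d²: 25, 9, 1, 9, 9, 9, 16; Σd² = 78
ρ = 1 − 6·78/(7·48) = 1 − 468/336 = -0.393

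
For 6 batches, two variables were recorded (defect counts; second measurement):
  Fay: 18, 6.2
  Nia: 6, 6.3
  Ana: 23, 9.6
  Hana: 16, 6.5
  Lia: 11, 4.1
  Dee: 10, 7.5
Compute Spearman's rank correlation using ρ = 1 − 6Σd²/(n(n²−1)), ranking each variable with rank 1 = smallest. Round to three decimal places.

0.257

Ranks of variable 1: 5, 1, 6, 4, 3, 2
Ranks of variable 2: 2, 3, 6, 4, 1, 5
d = r₁ − r₂: 3, -2, 0, 0, 2, -3
d²: 9, 4, 0, 0, 4, 9; Σd² = 26
ρ = 1 − 6·26/(6·35) = 1 − 156/210 = 0.257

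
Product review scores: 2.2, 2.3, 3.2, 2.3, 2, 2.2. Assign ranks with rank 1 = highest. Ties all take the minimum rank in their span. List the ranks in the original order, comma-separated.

Sorted (descending): 3.2, 2.3, 2.3, 2.2, 2.2, 2
The 2 values of 2.3 occupy positions 2–3 → each gets rank 2.
The 2 values of 2.2 occupy positions 4–5 → each gets rank 4.

4, 2, 1, 2, 6, 4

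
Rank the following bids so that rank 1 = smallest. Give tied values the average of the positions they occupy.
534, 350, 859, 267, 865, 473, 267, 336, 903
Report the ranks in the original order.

6, 4, 7, 1.5, 8, 5, 1.5, 3, 9

Sorted (ascending): 267, 267, 336, 350, 473, 534, 859, 865, 903
The 2 values of 267 occupy positions 1–2 → average rank (1+2)/2 = 1.5.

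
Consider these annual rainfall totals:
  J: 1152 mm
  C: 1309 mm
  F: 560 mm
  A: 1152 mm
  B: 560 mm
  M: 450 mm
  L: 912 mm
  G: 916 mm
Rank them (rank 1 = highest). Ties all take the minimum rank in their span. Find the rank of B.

Sorted (descending): 1309, 1152, 1152, 916, 912, 560, 560, 450
The 2 values of 1152 occupy positions 2–3 → each gets rank 2.
The 2 values of 560 occupy positions 6–7 → each gets rank 6.
B has value 560 mm → rank 6.

6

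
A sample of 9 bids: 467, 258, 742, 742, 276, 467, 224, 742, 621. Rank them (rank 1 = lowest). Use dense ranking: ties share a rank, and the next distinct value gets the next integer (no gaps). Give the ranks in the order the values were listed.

4, 2, 6, 6, 3, 4, 1, 6, 5

Sorted (ascending): 224, 258, 276, 467, 467, 621, 742, 742, 742
The 2 values of 467 share dense rank 4.
The 3 values of 742 share dense rank 6.
Remaining distinct values take the next consecutive integers.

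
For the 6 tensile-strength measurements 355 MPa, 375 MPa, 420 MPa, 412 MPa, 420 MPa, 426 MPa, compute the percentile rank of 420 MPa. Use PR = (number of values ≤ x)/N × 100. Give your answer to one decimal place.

N = 6.
Strictly below 420: 3. Equal to 420: 2.
PR = 5/6 × 100 = 83.3

83.3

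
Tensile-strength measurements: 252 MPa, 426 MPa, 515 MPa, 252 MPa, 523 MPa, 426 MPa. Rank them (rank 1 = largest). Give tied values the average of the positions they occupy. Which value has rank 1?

523

Sorted (descending): 523, 515, 426, 426, 252, 252
The 2 values of 426 occupy positions 3–4 → average rank (3+4)/2 = 3.5.
The 2 values of 252 occupy positions 5–6 → average rank (5+6)/2 = 5.5.
Rank 1 → value 523.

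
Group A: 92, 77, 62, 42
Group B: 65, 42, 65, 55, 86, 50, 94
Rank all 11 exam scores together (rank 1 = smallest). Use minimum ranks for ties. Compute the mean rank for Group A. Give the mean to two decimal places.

6.00

Sorted (ascending): 42, 42, 50, 55, 62, 65, 65, 77, 86, 92, 94
The 2 values of 42 occupy positions 1–2 → each gets rank 1.
The 2 values of 65 occupy positions 6–7 → each gets rank 6.
Group A values → pooled ranks: 92→10, 77→8, 62→5, 42→1
Mean rank = (10 + 8 + 5 + 1) / 4 = 6.00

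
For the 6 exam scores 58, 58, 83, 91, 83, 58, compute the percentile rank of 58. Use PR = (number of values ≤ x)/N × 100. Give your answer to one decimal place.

N = 6.
Strictly below 58: 0. Equal to 58: 3.
PR = 3/6 × 100 = 50.0

50.0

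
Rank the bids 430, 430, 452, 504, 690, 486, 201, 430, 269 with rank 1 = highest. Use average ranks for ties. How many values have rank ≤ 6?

Sorted (descending): 690, 504, 486, 452, 430, 430, 430, 269, 201
The 3 values of 430 occupy positions 5–7 → average rank 6.
Ranks ≤ 6: {1, 2, 3, 4, 6, 6, 6} → 7 values.

7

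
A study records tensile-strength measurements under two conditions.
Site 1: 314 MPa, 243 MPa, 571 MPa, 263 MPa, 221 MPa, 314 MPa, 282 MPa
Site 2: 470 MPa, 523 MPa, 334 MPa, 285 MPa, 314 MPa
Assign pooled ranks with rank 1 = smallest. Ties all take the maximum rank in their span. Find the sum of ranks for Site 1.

Sorted (ascending): 221, 243, 263, 282, 285, 314, 314, 314, 334, 470, 523, 571
The 3 values of 314 occupy positions 6–8 → each gets rank 8.
Site 1 values → pooled ranks: 314→8, 243→2, 571→12, 263→3, 221→1, 314→8, 282→4
Rank sum = 8 + 2 + 12 + 3 + 1 + 8 + 4 = 38

38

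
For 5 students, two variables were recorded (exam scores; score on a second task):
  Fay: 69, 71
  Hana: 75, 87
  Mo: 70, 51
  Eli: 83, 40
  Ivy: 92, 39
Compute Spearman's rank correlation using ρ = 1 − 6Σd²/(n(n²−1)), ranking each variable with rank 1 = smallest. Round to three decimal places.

Ranks of variable 1: 1, 3, 2, 4, 5
Ranks of variable 2: 4, 5, 3, 2, 1
d = r₁ − r₂: -3, -2, -1, 2, 4
d²: 9, 4, 1, 4, 16; Σd² = 34
ρ = 1 − 6·34/(5·24) = 1 − 204/120 = -0.700

-0.700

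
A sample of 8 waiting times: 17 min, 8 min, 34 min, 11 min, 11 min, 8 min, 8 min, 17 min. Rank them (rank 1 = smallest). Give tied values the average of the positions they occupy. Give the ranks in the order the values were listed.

Sorted (ascending): 8, 8, 8, 11, 11, 17, 17, 34
The 3 values of 8 occupy positions 1–3 → average rank 2.
The 2 values of 11 occupy positions 4–5 → average rank (4+5)/2 = 4.5.
The 2 values of 17 occupy positions 6–7 → average rank (6+7)/2 = 6.5.

6.5, 2, 8, 4.5, 4.5, 2, 2, 6.5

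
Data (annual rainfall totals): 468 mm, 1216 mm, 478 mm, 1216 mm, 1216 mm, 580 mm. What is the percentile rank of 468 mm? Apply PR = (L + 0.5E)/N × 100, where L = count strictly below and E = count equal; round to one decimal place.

N = 6.
Strictly below 468: 0. Equal to 468: 1.
PR = (0 + 0.5·1)/6 × 100 = 8.3

8.3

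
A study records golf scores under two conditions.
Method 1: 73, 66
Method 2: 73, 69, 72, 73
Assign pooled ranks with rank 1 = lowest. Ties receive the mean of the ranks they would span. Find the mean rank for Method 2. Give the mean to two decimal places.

3.75

Sorted (ascending): 66, 69, 72, 73, 73, 73
The 3 values of 73 occupy positions 4–6 → average rank 5.
Method 2 values → pooled ranks: 73→5, 69→2, 72→3, 73→5
Mean rank = (5 + 2 + 3 + 5) / 4 = 3.75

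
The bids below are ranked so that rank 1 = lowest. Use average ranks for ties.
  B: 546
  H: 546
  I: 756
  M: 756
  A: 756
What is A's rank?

Sorted (ascending): 546, 546, 756, 756, 756
The 2 values of 546 occupy positions 1–2 → average rank (1+2)/2 = 1.5.
The 3 values of 756 occupy positions 3–5 → average rank 4.
A has value 756 → rank 4.

4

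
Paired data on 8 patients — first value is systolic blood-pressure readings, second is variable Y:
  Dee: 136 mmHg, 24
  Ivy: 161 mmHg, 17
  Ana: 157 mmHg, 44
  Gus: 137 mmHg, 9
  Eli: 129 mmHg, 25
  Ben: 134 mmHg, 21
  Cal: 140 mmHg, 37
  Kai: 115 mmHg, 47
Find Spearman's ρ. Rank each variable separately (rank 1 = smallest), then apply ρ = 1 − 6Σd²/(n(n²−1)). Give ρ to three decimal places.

Ranks of variable 1: 4, 8, 7, 5, 2, 3, 6, 1
Ranks of variable 2: 4, 2, 7, 1, 5, 3, 6, 8
d = r₁ − r₂: 0, 6, 0, 4, -3, 0, 0, -7
d²: 0, 36, 0, 16, 9, 0, 0, 49; Σd² = 110
ρ = 1 − 6·110/(8·63) = 1 − 660/504 = -0.310

-0.310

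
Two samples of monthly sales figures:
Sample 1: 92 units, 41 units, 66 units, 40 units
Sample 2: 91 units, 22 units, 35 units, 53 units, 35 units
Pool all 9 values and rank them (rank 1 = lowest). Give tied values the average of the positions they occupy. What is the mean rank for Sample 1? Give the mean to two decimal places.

Sorted (ascending): 22, 35, 35, 40, 41, 53, 66, 91, 92
The 2 values of 35 occupy positions 2–3 → average rank (2+3)/2 = 2.5.
Sample 1 values → pooled ranks: 92→9, 41→5, 66→7, 40→4
Mean rank = (9 + 5 + 7 + 4) / 4 = 6.25

6.25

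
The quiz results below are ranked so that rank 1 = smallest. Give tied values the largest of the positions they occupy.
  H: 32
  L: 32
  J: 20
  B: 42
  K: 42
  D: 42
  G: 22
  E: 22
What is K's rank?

Sorted (ascending): 20, 22, 22, 32, 32, 42, 42, 42
The 2 values of 22 occupy positions 2–3 → each gets rank 3.
The 2 values of 32 occupy positions 4–5 → each gets rank 5.
The 3 values of 42 occupy positions 6–8 → each gets rank 8.
K has value 42 → rank 8.

8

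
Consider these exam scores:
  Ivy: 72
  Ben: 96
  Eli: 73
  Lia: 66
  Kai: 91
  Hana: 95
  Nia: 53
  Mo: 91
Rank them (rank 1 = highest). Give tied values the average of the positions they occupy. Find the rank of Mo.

3.5

Sorted (descending): 96, 95, 91, 91, 73, 72, 66, 53
The 2 values of 91 occupy positions 3–4 → average rank (3+4)/2 = 3.5.
Mo has value 91 → rank 3.5.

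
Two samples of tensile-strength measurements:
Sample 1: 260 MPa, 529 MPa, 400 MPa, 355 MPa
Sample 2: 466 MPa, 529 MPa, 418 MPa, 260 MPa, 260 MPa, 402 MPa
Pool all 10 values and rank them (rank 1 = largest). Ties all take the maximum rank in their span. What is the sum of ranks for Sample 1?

Sorted (descending): 529, 529, 466, 418, 402, 400, 355, 260, 260, 260
The 2 values of 529 occupy positions 1–2 → each gets rank 2.
The 3 values of 260 occupy positions 8–10 → each gets rank 10.
Sample 1 values → pooled ranks: 260→10, 529→2, 400→6, 355→7
Rank sum = 10 + 2 + 6 + 7 = 25

25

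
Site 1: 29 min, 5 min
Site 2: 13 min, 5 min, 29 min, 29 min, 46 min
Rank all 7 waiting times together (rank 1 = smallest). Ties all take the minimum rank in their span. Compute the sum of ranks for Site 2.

19

Sorted (ascending): 5, 5, 13, 29, 29, 29, 46
The 2 values of 5 occupy positions 1–2 → each gets rank 1.
The 3 values of 29 occupy positions 4–6 → each gets rank 4.
Site 2 values → pooled ranks: 13→3, 5→1, 29→4, 29→4, 46→7
Rank sum = 3 + 1 + 4 + 4 + 7 = 19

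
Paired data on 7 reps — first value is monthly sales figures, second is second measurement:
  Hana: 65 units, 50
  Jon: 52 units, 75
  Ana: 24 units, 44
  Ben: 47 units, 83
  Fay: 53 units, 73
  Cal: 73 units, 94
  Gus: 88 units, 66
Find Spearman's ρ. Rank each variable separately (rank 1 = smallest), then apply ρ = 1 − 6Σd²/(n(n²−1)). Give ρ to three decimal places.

0.179

Ranks of variable 1: 5, 3, 1, 2, 4, 6, 7
Ranks of variable 2: 2, 5, 1, 6, 4, 7, 3
d = r₁ − r₂: 3, -2, 0, -4, 0, -1, 4
d²: 9, 4, 0, 16, 0, 1, 16; Σd² = 46
ρ = 1 − 6·46/(7·48) = 1 − 276/336 = 0.179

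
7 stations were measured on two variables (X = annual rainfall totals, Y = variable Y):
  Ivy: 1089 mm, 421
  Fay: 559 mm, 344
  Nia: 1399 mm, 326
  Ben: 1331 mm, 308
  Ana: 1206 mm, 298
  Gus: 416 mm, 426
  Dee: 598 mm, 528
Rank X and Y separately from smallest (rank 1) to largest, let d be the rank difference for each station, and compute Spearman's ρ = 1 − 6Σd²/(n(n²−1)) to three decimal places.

-0.679

Ranks of variable 1: 4, 2, 7, 6, 5, 1, 3
Ranks of variable 2: 5, 4, 3, 2, 1, 6, 7
d = r₁ − r₂: -1, -2, 4, 4, 4, -5, -4
d²: 1, 4, 16, 16, 16, 25, 16; Σd² = 94
ρ = 1 − 6·94/(7·48) = 1 − 564/336 = -0.679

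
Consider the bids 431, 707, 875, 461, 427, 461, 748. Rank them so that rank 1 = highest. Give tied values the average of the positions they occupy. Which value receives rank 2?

748

Sorted (descending): 875, 748, 707, 461, 461, 431, 427
The 2 values of 461 occupy positions 4–5 → average rank (4+5)/2 = 4.5.
Rank 2 → value 748.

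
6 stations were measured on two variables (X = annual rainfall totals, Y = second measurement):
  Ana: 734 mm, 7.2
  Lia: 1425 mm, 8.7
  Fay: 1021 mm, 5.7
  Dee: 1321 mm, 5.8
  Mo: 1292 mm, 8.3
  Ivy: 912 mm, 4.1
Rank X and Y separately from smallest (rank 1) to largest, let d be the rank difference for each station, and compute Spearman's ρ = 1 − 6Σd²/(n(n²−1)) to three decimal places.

Ranks of variable 1: 1, 6, 3, 5, 4, 2
Ranks of variable 2: 4, 6, 2, 3, 5, 1
d = r₁ − r₂: -3, 0, 1, 2, -1, 1
d²: 9, 0, 1, 4, 1, 1; Σd² = 16
ρ = 1 − 6·16/(6·35) = 1 − 96/210 = 0.543

0.543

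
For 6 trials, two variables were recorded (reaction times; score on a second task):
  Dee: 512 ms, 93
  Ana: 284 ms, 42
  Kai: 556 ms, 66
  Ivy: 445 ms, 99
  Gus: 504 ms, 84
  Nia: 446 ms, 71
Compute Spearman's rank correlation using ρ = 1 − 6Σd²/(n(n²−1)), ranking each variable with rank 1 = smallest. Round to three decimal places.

0.086

Ranks of variable 1: 5, 1, 6, 2, 4, 3
Ranks of variable 2: 5, 1, 2, 6, 4, 3
d = r₁ − r₂: 0, 0, 4, -4, 0, 0
d²: 0, 0, 16, 16, 0, 0; Σd² = 32
ρ = 1 − 6·32/(6·35) = 1 − 192/210 = 0.086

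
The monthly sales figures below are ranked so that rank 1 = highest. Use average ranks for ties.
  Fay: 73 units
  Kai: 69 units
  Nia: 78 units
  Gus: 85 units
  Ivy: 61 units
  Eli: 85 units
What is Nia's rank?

Sorted (descending): 85, 85, 78, 73, 69, 61
The 2 values of 85 occupy positions 1–2 → average rank (1+2)/2 = 1.5.
Nia has value 78 units → rank 3.

3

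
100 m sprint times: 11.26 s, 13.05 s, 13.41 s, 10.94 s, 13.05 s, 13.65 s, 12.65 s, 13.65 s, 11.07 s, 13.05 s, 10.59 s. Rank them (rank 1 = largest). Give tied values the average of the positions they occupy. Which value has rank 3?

13.41

Sorted (descending): 13.65, 13.65, 13.41, 13.05, 13.05, 13.05, 12.65, 11.26, 11.07, 10.94, 10.59
The 2 values of 13.65 occupy positions 1–2 → average rank (1+2)/2 = 1.5.
The 3 values of 13.05 occupy positions 4–6 → average rank 5.
Rank 3 → value 13.41.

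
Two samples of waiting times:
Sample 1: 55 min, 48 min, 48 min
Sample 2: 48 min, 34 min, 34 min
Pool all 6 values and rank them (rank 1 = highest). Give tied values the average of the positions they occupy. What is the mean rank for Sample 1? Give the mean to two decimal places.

Sorted (descending): 55, 48, 48, 48, 34, 34
The 3 values of 48 occupy positions 2–4 → average rank 3.
The 2 values of 34 occupy positions 5–6 → average rank (5+6)/2 = 5.5.
Sample 1 values → pooled ranks: 55→1, 48→3, 48→3
Mean rank = (1 + 3 + 3) / 3 = 2.33

2.33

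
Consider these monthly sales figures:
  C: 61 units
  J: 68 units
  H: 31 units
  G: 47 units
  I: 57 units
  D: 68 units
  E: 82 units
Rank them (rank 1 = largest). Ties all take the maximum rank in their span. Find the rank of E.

Sorted (descending): 82, 68, 68, 61, 57, 47, 31
The 2 values of 68 occupy positions 2–3 → each gets rank 3.
E has value 82 units → rank 1.

1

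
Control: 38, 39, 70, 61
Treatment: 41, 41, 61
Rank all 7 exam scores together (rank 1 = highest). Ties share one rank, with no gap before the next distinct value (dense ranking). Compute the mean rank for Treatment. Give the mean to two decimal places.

Sorted (descending): 70, 61, 61, 41, 41, 39, 38
The 2 values of 61 share dense rank 2.
The 2 values of 41 share dense rank 3.
Remaining distinct values take the next consecutive integers.
Treatment values → pooled ranks: 41→3, 41→3, 61→2
Mean rank = (3 + 3 + 2) / 3 = 2.67

2.67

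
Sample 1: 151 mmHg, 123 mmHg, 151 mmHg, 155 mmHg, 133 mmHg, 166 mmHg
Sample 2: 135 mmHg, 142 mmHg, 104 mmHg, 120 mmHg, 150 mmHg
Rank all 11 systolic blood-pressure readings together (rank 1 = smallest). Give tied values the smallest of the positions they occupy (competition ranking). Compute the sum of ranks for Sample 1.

44

Sorted (ascending): 104, 120, 123, 133, 135, 142, 150, 151, 151, 155, 166
The 2 values of 151 occupy positions 8–9 → each gets rank 8.
Sample 1 values → pooled ranks: 151→8, 123→3, 151→8, 155→10, 133→4, 166→11
Rank sum = 8 + 3 + 8 + 10 + 4 + 11 = 44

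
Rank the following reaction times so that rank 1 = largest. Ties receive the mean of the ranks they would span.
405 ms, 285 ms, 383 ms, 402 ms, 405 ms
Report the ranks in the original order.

Sorted (descending): 405, 405, 402, 383, 285
The 2 values of 405 occupy positions 1–2 → average rank (1+2)/2 = 1.5.

1.5, 5, 4, 3, 1.5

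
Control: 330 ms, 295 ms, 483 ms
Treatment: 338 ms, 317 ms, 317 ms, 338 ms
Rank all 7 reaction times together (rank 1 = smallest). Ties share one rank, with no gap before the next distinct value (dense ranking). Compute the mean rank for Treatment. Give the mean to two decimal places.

Sorted (ascending): 295, 317, 317, 330, 338, 338, 483
The 2 values of 317 share dense rank 2.
The 2 values of 338 share dense rank 4.
Remaining distinct values take the next consecutive integers.
Treatment values → pooled ranks: 338→4, 317→2, 317→2, 338→4
Mean rank = (4 + 2 + 2 + 4) / 4 = 3.00

3.00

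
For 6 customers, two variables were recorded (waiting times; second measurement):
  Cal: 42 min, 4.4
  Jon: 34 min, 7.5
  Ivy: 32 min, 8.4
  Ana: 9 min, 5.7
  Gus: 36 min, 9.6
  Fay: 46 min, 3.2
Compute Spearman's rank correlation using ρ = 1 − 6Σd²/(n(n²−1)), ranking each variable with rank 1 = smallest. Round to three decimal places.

-0.486

Ranks of variable 1: 5, 3, 2, 1, 4, 6
Ranks of variable 2: 2, 4, 5, 3, 6, 1
d = r₁ − r₂: 3, -1, -3, -2, -2, 5
d²: 9, 1, 9, 4, 4, 25; Σd² = 52
ρ = 1 − 6·52/(6·35) = 1 − 312/210 = -0.486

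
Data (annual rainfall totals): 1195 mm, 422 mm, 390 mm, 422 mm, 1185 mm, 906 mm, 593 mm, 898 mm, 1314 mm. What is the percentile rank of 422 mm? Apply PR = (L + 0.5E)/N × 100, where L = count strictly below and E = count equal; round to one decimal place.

N = 9.
Strictly below 422: 1. Equal to 422: 2.
PR = (1 + 0.5·2)/9 × 100 = 22.2

22.2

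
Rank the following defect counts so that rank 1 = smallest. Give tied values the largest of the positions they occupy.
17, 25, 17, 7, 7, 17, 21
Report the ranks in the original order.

Sorted (ascending): 7, 7, 17, 17, 17, 21, 25
The 2 values of 7 occupy positions 1–2 → each gets rank 2.
The 3 values of 17 occupy positions 3–5 → each gets rank 5.

5, 7, 5, 2, 2, 5, 6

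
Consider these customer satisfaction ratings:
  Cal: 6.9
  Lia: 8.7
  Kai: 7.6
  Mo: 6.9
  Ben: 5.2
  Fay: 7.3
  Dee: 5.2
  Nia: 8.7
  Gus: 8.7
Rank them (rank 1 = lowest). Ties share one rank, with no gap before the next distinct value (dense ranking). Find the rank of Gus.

Sorted (ascending): 5.2, 5.2, 6.9, 6.9, 7.3, 7.6, 8.7, 8.7, 8.7
The 2 values of 5.2 share dense rank 1.
The 2 values of 6.9 share dense rank 2.
The 3 values of 8.7 share dense rank 5.
Remaining distinct values take the next consecutive integers.
Gus has value 8.7 → rank 5.

5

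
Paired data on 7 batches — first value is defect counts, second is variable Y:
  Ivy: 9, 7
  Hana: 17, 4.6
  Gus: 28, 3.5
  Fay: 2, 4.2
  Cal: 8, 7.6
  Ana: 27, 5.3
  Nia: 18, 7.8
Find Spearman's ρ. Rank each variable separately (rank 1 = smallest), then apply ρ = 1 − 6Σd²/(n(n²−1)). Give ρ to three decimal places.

-0.179

Ranks of variable 1: 3, 4, 7, 1, 2, 6, 5
Ranks of variable 2: 5, 3, 1, 2, 6, 4, 7
d = r₁ − r₂: -2, 1, 6, -1, -4, 2, -2
d²: 4, 1, 36, 1, 16, 4, 4; Σd² = 66
ρ = 1 − 6·66/(7·48) = 1 − 396/336 = -0.179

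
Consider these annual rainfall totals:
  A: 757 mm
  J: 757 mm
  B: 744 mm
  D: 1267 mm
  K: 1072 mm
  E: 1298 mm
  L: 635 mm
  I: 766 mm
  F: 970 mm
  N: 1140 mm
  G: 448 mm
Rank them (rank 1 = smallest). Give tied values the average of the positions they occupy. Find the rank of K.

Sorted (ascending): 448, 635, 744, 757, 757, 766, 970, 1072, 1140, 1267, 1298
The 2 values of 757 occupy positions 4–5 → average rank (4+5)/2 = 4.5.
K has value 1072 mm → rank 8.

8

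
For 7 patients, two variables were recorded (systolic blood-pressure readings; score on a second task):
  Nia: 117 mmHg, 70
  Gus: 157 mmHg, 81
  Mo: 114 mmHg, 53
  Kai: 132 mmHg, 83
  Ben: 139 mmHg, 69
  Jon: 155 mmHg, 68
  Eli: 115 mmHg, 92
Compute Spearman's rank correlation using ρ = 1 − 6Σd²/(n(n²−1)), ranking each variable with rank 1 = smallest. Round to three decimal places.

Ranks of variable 1: 3, 7, 1, 4, 5, 6, 2
Ranks of variable 2: 4, 5, 1, 6, 3, 2, 7
d = r₁ − r₂: -1, 2, 0, -2, 2, 4, -5
d²: 1, 4, 0, 4, 4, 16, 25; Σd² = 54
ρ = 1 − 6·54/(7·48) = 1 − 324/336 = 0.036

0.036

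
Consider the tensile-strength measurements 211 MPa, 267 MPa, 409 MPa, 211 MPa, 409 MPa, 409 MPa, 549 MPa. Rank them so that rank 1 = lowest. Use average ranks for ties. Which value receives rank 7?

549

Sorted (ascending): 211, 211, 267, 409, 409, 409, 549
The 2 values of 211 occupy positions 1–2 → average rank (1+2)/2 = 1.5.
The 3 values of 409 occupy positions 4–6 → average rank 5.
Rank 7 → value 549.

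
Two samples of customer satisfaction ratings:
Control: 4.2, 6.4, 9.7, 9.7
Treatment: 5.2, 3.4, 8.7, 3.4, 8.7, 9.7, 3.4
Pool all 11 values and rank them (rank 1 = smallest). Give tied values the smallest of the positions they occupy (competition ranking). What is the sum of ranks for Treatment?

31

Sorted (ascending): 3.4, 3.4, 3.4, 4.2, 5.2, 6.4, 8.7, 8.7, 9.7, 9.7, 9.7
The 3 values of 3.4 occupy positions 1–3 → each gets rank 1.
The 2 values of 8.7 occupy positions 7–8 → each gets rank 7.
The 3 values of 9.7 occupy positions 9–11 → each gets rank 9.
Treatment values → pooled ranks: 5.2→5, 3.4→1, 8.7→7, 3.4→1, 8.7→7, 9.7→9, 3.4→1
Rank sum = 5 + 1 + 7 + 1 + 7 + 9 + 1 = 31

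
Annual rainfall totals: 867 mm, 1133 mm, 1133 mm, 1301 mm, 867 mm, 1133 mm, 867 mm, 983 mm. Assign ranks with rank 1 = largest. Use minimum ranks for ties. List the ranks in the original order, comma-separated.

Sorted (descending): 1301, 1133, 1133, 1133, 983, 867, 867, 867
The 3 values of 1133 occupy positions 2–4 → each gets rank 2.
The 3 values of 867 occupy positions 6–8 → each gets rank 6.

6, 2, 2, 1, 6, 2, 6, 5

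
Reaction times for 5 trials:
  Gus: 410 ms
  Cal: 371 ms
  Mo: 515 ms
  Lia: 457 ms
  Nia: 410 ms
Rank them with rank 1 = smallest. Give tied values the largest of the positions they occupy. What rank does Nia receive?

3

Sorted (ascending): 371, 410, 410, 457, 515
The 2 values of 410 occupy positions 2–3 → each gets rank 3.
Nia has value 410 ms → rank 3.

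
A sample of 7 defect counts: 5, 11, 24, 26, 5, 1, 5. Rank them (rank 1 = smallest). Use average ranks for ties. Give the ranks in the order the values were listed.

3, 5, 6, 7, 3, 1, 3

Sorted (ascending): 1, 5, 5, 5, 11, 24, 26
The 3 values of 5 occupy positions 2–4 → average rank 3.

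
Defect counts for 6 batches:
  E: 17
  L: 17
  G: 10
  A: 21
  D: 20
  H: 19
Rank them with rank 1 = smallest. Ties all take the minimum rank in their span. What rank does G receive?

Sorted (ascending): 10, 17, 17, 19, 20, 21
The 2 values of 17 occupy positions 2–3 → each gets rank 2.
G has value 10 → rank 1.

1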